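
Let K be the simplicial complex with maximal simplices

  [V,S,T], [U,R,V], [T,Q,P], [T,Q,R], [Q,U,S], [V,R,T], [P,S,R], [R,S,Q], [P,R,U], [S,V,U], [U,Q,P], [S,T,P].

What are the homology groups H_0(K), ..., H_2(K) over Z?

H_0 = Z,  H_1 = Z/2Z,  H_2 = 0.

Order the vertices as P < Q < R < S < T < U < V. Listing each simplex with vertices in this order, K has dimension 2 with simplices:

  0-simplices (7): P, Q, R, S, T, U, V
  1-simplices (18): PQ, PR, PS, PT, PU, QR, QS, QT, QU, RS, RT, RU, RV, ST, SU, SV, TV, UV
  2-simplices (12): PQT, PQU, PRS, PRU, PST, QRS, QRT, QSU, RTV, RUV, STV, SUV

giving chain groups C_0 ≅ Z^7, C_1 ≅ Z^18, C_2 ≅ Z^12.

∂_1: C_1 → C_0 is given by ∂[p,q] = [q] − [p]. For instance
  ∂UV = V − U.
The 7×18 boundary matrix has rank 6 and Smith normal form diag(1,1,1,1,1,1).

∂_2: C_2 → C_1 acts by ∂[p,q,r] = [q,r] − [p,r] + [p,q]. For instance
  ∂QSU = SU − QU + QS,
  ∂SUV = UV − SV + SU.
The 18×12 boundary matrix has rank 12 and Smith normal form diag(1,1,1,1,1,1,1,1,1,1,1,2).

Now H_k = ker ∂_k / im ∂_{k+1}, so:

  H_0: rank C_0 − rank ∂_1 = 7 − 6 = 1, and the invariant factors of ∂_1 are all 1, so H_0 = Z.
  H_1: rank ker ∂_1 − rank ∂_2 = (18 − 6) − 12 = 0, and ∂_2 has invariant factor 2 > 1, so H_1 = Z/2Z.
  H_2: rank ker ∂_2 − rank ∂_3 = (12 − 12) − 0 = 0, and there is no ∂_3, so H_2 = 0.

(K is a triangulation of the real projective plane RP^2.)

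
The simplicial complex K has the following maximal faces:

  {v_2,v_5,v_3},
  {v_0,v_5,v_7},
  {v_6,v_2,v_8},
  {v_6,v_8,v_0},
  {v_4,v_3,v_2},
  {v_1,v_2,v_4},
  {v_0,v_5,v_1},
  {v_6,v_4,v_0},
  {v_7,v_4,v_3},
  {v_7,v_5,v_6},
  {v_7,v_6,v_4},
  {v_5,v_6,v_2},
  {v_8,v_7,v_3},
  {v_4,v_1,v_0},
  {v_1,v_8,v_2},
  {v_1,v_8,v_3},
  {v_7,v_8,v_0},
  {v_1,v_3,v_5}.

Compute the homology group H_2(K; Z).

H_2 = 0.

Order the vertices as v_0 < v_1 < v_2 < v_3 < v_4 < v_5 < v_6 < v_7 < v_8. Listing each simplex with vertices in this order, K has dimension 2 with simplices:

  0-simplices (9): [v_0], [v_1], [v_2], [v_3], [v_4], [v_5], [v_6], [v_7], [v_8]
  1-simplices (27): (27 of them)
  2-simplices (18): (18 of them)

giving chain groups C_0 ≅ Z^9, C_1 ≅ Z^27, C_2 ≅ Z^18.

The boundary map ∂_1: C_1 → C_0 maps an edge to its endpoints' difference, ∂[p,q] = q − p.
The 9×27 boundary matrix has rank 8 and Smith normal form diag(1,1,1,1,1,1,1,1).

The boundary map ∂_2: C_2 → C_1 acts by ∂[p,q,r] = [q,r] − [p,r] + [p,q]. For instance
  ∂[v_1,v_2,v_8] = [v_2,v_8] − [v_1,v_8] + [v_1,v_2],
  ∂[v_3,v_7,v_8] = [v_7,v_8] − [v_3,v_8] + [v_3,v_7].
The resulting 27×18 matrix has rank 18, and its Smith normal form has invariant factors (1,1,1,1,1,1,1,1,1,1,1,1,1,1,1,1,1,2).

Computing H_k = (kernel of ∂_k) / (image of ∂_{k+1}):

  H_2: rank ker ∂_2 − rank ∂_3 = (18 − 18) − 0 = 0, and there is no ∂_3, so H_2 = 0.

(K is a triangulation of the Klein bottle.)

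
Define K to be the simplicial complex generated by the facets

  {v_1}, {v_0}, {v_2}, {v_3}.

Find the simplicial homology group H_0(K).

Order the vertices as v_0 < v_1 < v_2 < v_3. Listing each simplex with vertices in this order, K has dimension 0 with simplices:

  0-simplices (4): [v_0], [v_1], [v_2], [v_3]

giving chain groups C_0 ≅ Z^4.

Reading off H_k = ker ∂_k / im ∂_{k+1}:

  H_0: rank C_0 − rank ∂_1 = 4 − 0 = 4, and there is no ∂_1, so H_0 ≅ Z^4.

(K is a triangulation of a set of 4 points.)

H_0 = Z^4.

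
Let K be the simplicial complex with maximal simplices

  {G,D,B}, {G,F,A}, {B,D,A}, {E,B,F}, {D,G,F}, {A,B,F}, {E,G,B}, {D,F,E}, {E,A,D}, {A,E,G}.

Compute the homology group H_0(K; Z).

Take the total order A < B < D < E < F < G on the vertex set. Then K (dimension 2) consists of the simplices:

  0-simplices (6): A, B, D, E, F, G
  1-simplices (15): AB, AD, AE, AF, AG, BD, BE, BF, BG, DE, DF, DG, EF, EG, FG
  2-simplices (10): ABD, ABF, ADE, AEG, AFG, BDG, BEF, BEG, DEF, DFG

Hence C_0 ≅ Z^6, C_1 ≅ Z^15, C_2 ≅ Z^10.

The boundary map ∂_1: C_1 → C_0 maps an edge to its endpoints' difference, ∂[p,q] = q − p.
As a 6×15 matrix over Z this has rank 5, with invariant factors (1,1,1,1,1).

Boundary ∂_2: C_2 → C_1 maps a triangle to the signed sum of its edges. For instance
  ∂ABF = BF − AF + AB,
  ∂DFG = FG − DG + DF.
As a 15×10 matrix over Z this has rank 10, with invariant factors (1,1,1,1,1,1,1,1,1,2).

From H_k ≅ ker(∂_k) / im(∂_{k+1}) we obtain:

  H_0: rank C_0 − rank ∂_1 = 6 − 5 = 1, and the invariant factors of ∂_1 are all 1, so H_0 ≅ Z.

H_0 = Z.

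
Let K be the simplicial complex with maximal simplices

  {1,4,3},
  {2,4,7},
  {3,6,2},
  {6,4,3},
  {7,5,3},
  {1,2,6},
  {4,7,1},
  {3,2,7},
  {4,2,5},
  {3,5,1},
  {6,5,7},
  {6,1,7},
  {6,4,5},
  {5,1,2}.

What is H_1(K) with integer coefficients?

Take the total order 1 < 2 < 3 < 4 < 5 < 6 < 7 on the vertex set. Then K (dimension 2) consists of the simplices:

  0-simplices (7): [1], [2], [3], [4], [5], [6], [7]
  1-simplices (21): [1,2], [1,3], [1,4], [1,5], [1,6], [1,7], [2,3], [2,4], [2,5], [2,6], [2,7], [3,4], [3,5], [3,6], [3,7], [4,5], [4,6], [4,7], [5,6], [5,7], [6,7]
  2-simplices (14): [1,2,5], [1,2,6], [1,3,4], [1,3,5], [1,4,7], [1,6,7], [2,3,6], [2,3,7], [2,4,5], [2,4,7], [3,4,6], [3,5,7], [4,5,6], [5,6,7]

so the chain groups are C_0 ≅ Z^7, C_1 ≅ Z^21, C_2 ≅ Z^14.

∂_1: C_1 → C_0 is given by ∂[p,q] = [q] − [p]. For instance
  ∂[1,7] = [7] − [1].
As a 7×21 matrix over Z this has rank 6, with invariant factors (1,1,1,1,1,1).

∂_2: C_2 → C_1 acts by ∂[p,q,r] = [q,r] − [p,r] + [p,q]. For instance
  ∂[1,4,7] = [4,7] − [1,7] + [1,4],
  ∂[1,6,7] = [6,7] − [1,7] + [1,6].
As a 21×14 matrix over Z this has rank 13, with invariant factors (1,1,1,1,1,1,1,1,1,1,1,1,1).

Now H_k = ker ∂_k / im ∂_{k+1}, so:

  H_1: rank ker ∂_1 − rank ∂_2 = (21 − 6) − 13 = 2, and the invariant factors of ∂_2 are all 1, so H_1 ≅ Z^2.

H_1 = Z^2.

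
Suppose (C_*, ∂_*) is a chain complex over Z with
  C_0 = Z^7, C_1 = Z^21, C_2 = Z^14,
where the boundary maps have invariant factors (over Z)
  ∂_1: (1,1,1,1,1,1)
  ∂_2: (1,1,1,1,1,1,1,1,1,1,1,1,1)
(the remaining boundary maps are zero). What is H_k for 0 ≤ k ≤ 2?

H_0 = Z,  H_1 = Z^2,  H_2 = Z.

H_0: b_0 = 7 − 0 − 6 = 1; torsion from ∂_1 factors > 1: none. So H_0 = Z.
H_1: b_1 = 21 − 6 − 13 = 2; torsion from ∂_2 factors > 1: none. So H_1 = Z^2.
H_2: b_2 = 14 − 13 − 0 = 1; torsion from ∂_3 factors > 1: none. So H_2 = Z.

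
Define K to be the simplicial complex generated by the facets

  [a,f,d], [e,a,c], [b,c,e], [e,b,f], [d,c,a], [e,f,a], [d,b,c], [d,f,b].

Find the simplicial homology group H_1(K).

H_1 ≅ 0.

Fix the vertex order a < b < c < d < e < f and write every simplex with vertices in increasing order. Then dim K = 2 and the simplices of K are:

  0-simplices (6): a, b, c, d, e, f
  1-simplices (12): ac, ad, ae, af, bc, bd, be, bf, cd, ce, df, ef
  2-simplices (8): acd, ace, adf, aef, bcd, bce, bdf, bef

giving chain groups C_0 ≅ Z^6, C_1 ≅ Z^12, C_2 ≅ Z^8.

The boundary map ∂_1: C_1 → C_0 maps an edge to its endpoints' difference, ∂[p,q] = q − p. For instance
  ∂ef = f − e.
The resulting 6×12 matrix has rank 5, and its Smith normal form has invariant factors (1,1,1,1,1).

Boundary ∂_2: C_2 → C_1 sends each 2-simplex [p,q,r] to [q,r] − [p,r] + [p,q]. For instance
  ∂bcd = cd − bd + bc,
  ∂adf = df − af + ad.
The 12×8 boundary matrix has rank 7 and Smith normal form diag(1,1,1,1,1,1,1).

Computing H_k = (kernel of ∂_k) / (image of ∂_{k+1}):

  H_1: rank ker ∂_1 − rank ∂_2 = (12 − 5) − 7 = 0, and the invariant factors of ∂_2 are all 1, so H_1 ≅ 0.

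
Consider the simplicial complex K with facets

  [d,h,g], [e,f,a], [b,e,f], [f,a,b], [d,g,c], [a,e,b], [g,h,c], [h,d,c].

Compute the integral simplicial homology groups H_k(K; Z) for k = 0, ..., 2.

H_0 ≅ Z^2,  H_1 = 0,  H_2 ≅ Z^2.

Take the total order a < b < c < d < e < f < g < h on the vertex set. Then K (dimension 2) consists of the simplices:

  0-simplices (8): a, b, c, d, e, f, g, h
  1-simplices (12): ab, ae, af, be, bf, cd, cg, ch, dg, dh, ef, gh
  2-simplices (8): abe, abf, aef, bef, cdg, cdh, cgh, dgh

so the chain groups are C_0 ≅ Z^8, C_1 ≅ Z^12, C_2 ≅ Z^8.

The boundary map ∂_1: C_1 → C_0 maps an edge to its endpoints' difference, ∂[p,q] = q − p. For instance
  ∂gh = h − g.
The 8×12 boundary matrix has rank 6 and Smith normal form diag(1,1,1,1,1,1).

Boundary ∂_2: C_2 → C_1 maps a triangle to the signed sum of its edges. For instance
  ∂cdg = dg − cg + cd,
  ∂aef = ef − af + ae.
As a 12×8 matrix over Z this has rank 6, with invariant factors (1,1,1,1,1,1).

Now H_k = ker ∂_k / im ∂_{k+1}, so:

  H_0: rank C_0 − rank ∂_1 = 8 − 6 = 2, and the invariant factors of ∂_1 are all 1, so H_0 ≅ Z^2.
  H_1: rank ker ∂_1 − rank ∂_2 = (12 − 6) − 6 = 0, and the invariant factors of ∂_2 are all 1, so H_1 ≅ 0.
  H_2: rank ker ∂_2 − rank ∂_3 = (8 − 6) − 0 = 2, and there is no ∂_3, so H_2 ≅ Z^2.

(K is a triangulation of the disjoint union of the 2-sphere S^2 and the 2-sphere S^2.)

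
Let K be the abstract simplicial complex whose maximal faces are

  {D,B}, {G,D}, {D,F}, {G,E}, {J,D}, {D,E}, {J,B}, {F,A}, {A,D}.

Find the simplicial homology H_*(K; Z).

H_0 = Z,  H_1 = Z^3.

Take the total order A < B < D < E < F < G < J on the vertex set. Then K (dimension 1) consists of the simplices:

  0-simplices (7): A, B, D, E, F, G, J
  1-simplices (9): AD, AF, BD, BJ, DE, DF, DG, DJ, EG

giving chain groups C_0 ≅ Z^7, C_1 ≅ Z^9.

Boundary ∂_1: C_1 → C_0 maps an edge to its endpoints' difference, ∂[p,q] = q − p. For instance
  ∂AD = D − A.
This gives a 7×9 integer matrix of rank 6; reducing to Smith normal form yields diagonal entries (1,1,1,1,1,1).

From H_k ≅ ker(∂_k) / im(∂_{k+1}) we obtain:

  H_0: rank C_0 − rank ∂_1 = 7 − 6 = 1, and the invariant factors of ∂_1 are all 1, so H_0 = Z.
  H_1: rank ker ∂_1 − rank ∂_2 = (9 − 6) − 0 = 3, and there is no ∂_2, so H_1 = Z^3.

As a check, the Euler characteristic is 7 − 9 = -2, which agrees with 1 − 3 = -2.
(K is a triangulation of a wedge of 3 circles.)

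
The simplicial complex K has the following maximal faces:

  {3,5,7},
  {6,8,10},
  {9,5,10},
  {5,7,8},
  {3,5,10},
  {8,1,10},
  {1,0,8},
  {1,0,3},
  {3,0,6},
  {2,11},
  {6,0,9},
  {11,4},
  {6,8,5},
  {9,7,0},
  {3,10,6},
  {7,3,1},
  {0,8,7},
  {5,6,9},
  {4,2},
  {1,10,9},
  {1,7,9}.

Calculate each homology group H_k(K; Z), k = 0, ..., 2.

Fix the vertex order 0 < 1 < 2 < 3 < 4 < 5 < 6 < 7 < 8 < 9 < 10 < 11 and write every simplex with vertices in increasing order. Then dim K = 2 and the simplices of K are:

  0-simplices (12): [0], [1], [2], [3], [4], [5], [6], [7], [8], [9], [10], [11]
  1-simplices (30): (30 of them)
  2-simplices (18): (18 of them)

giving chain groups C_0 ≅ Z^12, C_1 ≅ Z^30, C_2 ≅ Z^18.

∂_1: C_1 → C_0 sends each edge [p,q] (with p < q) to q − p.
The resulting 12×30 matrix has rank 10, and its Smith normal form has invariant factors (1,1,1,1,1,1,1,1,1,1).

Boundary ∂_2: C_2 → C_1 acts by ∂[p,q,r] = [q,r] − [p,r] + [p,q]. For instance
  ∂[1,8,10] = [8,10] − [1,10] + [1,8],
  ∂[3,5,10] = [5,10] − [3,10] + [3,5].
As a 30×18 matrix over Z this has rank 18, with invariant factors (1,1,1,1,1,1,1,1,1,1,1,1,1,1,1,1,1,2).

Now H_k = ker ∂_k / im ∂_{k+1}, so:

  H_0: rank C_0 − rank ∂_1 = 12 − 10 = 2, and the invariant factors of ∂_1 are all 1, so H_0 = Z^2.
  H_1: rank ker ∂_1 − rank ∂_2 = (30 − 10) − 18 = 2, and ∂_2 has invariant factor 2 > 1, so H_1 = Z^2 ⊕ Z_2.
  H_2: rank ker ∂_2 − rank ∂_3 = (18 − 18) − 0 = 0, and there is no ∂_3, so H_2 = 0.

(K is a triangulation of the disjoint union of the Klein bottle and the circle S^1.)

H_0 ≅ Z^2,  H_1 ≅ Z^2 ⊕ Z_2,  H_2 = 0.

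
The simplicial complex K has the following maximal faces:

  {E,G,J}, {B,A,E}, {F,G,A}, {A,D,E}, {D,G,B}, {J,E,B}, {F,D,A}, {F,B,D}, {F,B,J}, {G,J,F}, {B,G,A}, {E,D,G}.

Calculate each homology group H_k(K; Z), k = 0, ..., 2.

Order the vertices as A < B < D < E < F < G < J. Listing each simplex with vertices in this order, K has dimension 2 with simplices:

  0-simplices (7): A, B, D, E, F, G, J
  1-simplices (18): AB, AD, AE, AF, AG, BD, BE, BF, BG, BJ, DE, DF, DG, EG, EJ, FG, FJ, GJ
  2-simplices (12): ABE, ABG, ADE, ADF, AFG, BDF, BDG, BEJ, BFJ, DEG, EGJ, FGJ

giving chain groups C_0 ≅ Z^7, C_1 ≅ Z^18, C_2 ≅ Z^12.

Boundary ∂_1: C_1 → C_0 is given by ∂[p,q] = [q] − [p].
As a 7×18 matrix over Z this has rank 6, with invariant factors (1,1,1,1,1,1).

The boundary map ∂_2: C_2 → C_1 sends each 2-simplex [p,q,r] to [q,r] − [p,r] + [p,q]. For instance
  ∂BDF = DF − BF + BD,
  ∂BDG = DG − BG + BD.
As a 18×12 matrix over Z this has rank 12, with invariant factors (1,1,1,1,1,1,1,1,1,1,1,2).

Now H_k = ker ∂_k / im ∂_{k+1}, so:

  H_0: rank C_0 − rank ∂_1 = 7 − 6 = 1, and the invariant factors of ∂_1 are all 1, so H_0 = Z.
  H_1: rank ker ∂_1 − rank ∂_2 = (18 − 6) − 12 = 0, and ∂_2 has invariant factor 2 > 1, so H_1 = Z/2.
  H_2: rank ker ∂_2 − rank ∂_3 = (12 − 12) − 0 = 0, and there is no ∂_3, so H_2 = 0.

As a check, the Euler characteristic is 7 − 18 + 12 = 1, which agrees with 1 − 0 + 0 = 1.
(K is a triangulation of the real projective plane RP^2.)

H_0 = Z,  H_1 = Z/2,  H_2 = 0.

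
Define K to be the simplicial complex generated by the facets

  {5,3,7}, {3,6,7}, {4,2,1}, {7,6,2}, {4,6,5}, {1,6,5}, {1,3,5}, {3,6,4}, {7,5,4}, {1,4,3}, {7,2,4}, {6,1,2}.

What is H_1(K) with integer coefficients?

H_1 = Z_2.

Fix the vertex order 1 < 2 < 3 < 4 < 5 < 6 < 7 and write every simplex with vertices in increasing order. Then dim K = 2 and the simplices of K are:

  0-simplices (7): [1], [2], [3], [4], [5], [6], [7]
  1-simplices (18): [1,2], [1,3], [1,4], [1,5], [1,6], [2,4], [2,6], [2,7], [3,4], [3,5], [3,6], [3,7], [4,5], [4,6], [4,7], [5,6], [5,7], [6,7]
  2-simplices (12): [1,2,4], [1,2,6], [1,3,4], [1,3,5], [1,5,6], [2,4,7], [2,6,7], [3,4,6], [3,5,7], [3,6,7], [4,5,6], [4,5,7]

Hence C_0 ≅ Z^7, C_1 ≅ Z^18, C_2 ≅ Z^12.

The boundary map ∂_1: C_1 → C_0 maps an edge to its endpoints' difference, ∂[p,q] = q − p.
This gives a 7×18 integer matrix of rank 6; reducing to Smith normal form yields diagonal entries (1,1,1,1,1,1).

Boundary ∂_2: C_2 → C_1 sends each 2-simplex [p,q,r] to [q,r] − [p,r] + [p,q]. For instance
  ∂[3,4,6] = [4,6] − [3,6] + [3,4],
  ∂[3,5,7] = [5,7] − [3,7] + [3,5].
The resulting 18×12 matrix has rank 12, and its Smith normal form has invariant factors (1,1,1,1,1,1,1,1,1,1,1,2).

Now H_k = ker ∂_k / im ∂_{k+1}, so:

  H_1: rank ker ∂_1 − rank ∂_2 = (18 − 6) − 12 = 0, and ∂_2 has invariant factor 2 > 1, so H_1 = Z_2.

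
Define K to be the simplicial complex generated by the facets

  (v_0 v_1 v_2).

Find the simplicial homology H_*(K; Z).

Take the total order v_0 < v_1 < v_2 on the vertex set. Then K (dimension 2) consists of the simplices:

  0-simplices (3): [v_0], [v_1], [v_2]
  1-simplices (3): [v_0,v_1], [v_0,v_2], [v_1,v_2]
  2-simplices (1): [v_0,v_1,v_2]

Hence C_0 ≅ Z^3, C_1 ≅ Z^3, C_2 ≅ Z^1.

The boundary map ∂_1: C_1 → C_0 maps an edge to its endpoints' difference, ∂[p,q] = q − p. For instance
  ∂[v_1,v_2] = [v_2] − [v_1].
The 3×3 boundary matrix has rank 2 and Smith normal form diag(1,1).

∂_2: C_2 → C_1 acts by ∂[p,q,r] = [q,r] − [p,r] + [p,q]. For instance
  ∂[v_0,v_1,v_2] = [v_1,v_2] − [v_0,v_2] + [v_0,v_1].
The resulting 3×1 matrix has rank 1, and its Smith normal form has invariant factors (1).

Computing H_k = (kernel of ∂_k) / (image of ∂_{k+1}):

  H_0: rank C_0 − rank ∂_1 = 3 − 2 = 1, and the invariant factors of ∂_1 are all 1, so H_0 = Z.
  H_1: rank ker ∂_1 − rank ∂_2 = (3 − 2) − 1 = 0, and the invariant factors of ∂_2 are all 1, so H_1 = 0.
  H_2: rank ker ∂_2 − rank ∂_3 = (1 − 1) − 0 = 0, and there is no ∂_3, so H_2 = 0.

(K is a triangulation of the 2-simplex.)

H_0 ≅ Z,  H_1 = 0,  H_2 = 0.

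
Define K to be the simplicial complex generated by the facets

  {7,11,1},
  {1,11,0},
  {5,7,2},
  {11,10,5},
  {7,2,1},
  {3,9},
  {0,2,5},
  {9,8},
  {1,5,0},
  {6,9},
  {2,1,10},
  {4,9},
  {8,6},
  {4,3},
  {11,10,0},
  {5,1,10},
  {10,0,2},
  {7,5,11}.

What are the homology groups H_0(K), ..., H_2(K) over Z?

Take the total order 0 < 1 < 2 < 3 < 4 < 5 < 6 < 7 < 8 < 9 < 10 < 11 on the vertex set. Then K (dimension 2) consists of the simplices:

  0-simplices (12): [0], [1], [2], [3], [4], [5], [6], [7], [8], [9], [10], [11]
  1-simplices (24): (24 of them)
  2-simplices (12): [0,1,5], [0,1,11], [0,2,5], [0,2,10], [0,10,11], [1,2,7], [1,2,10], [1,5,10], [1,7,11], [2,5,7], [5,7,11], [5,10,11]

Hence C_0 ≅ Z^12, C_1 ≅ Z^24, C_2 ≅ Z^12.

Boundary ∂_1: C_1 → C_0 maps an edge to its endpoints' difference, ∂[p,q] = q − p.
As a 12×24 matrix over Z this has rank 10, with invariant factors (1,1,1,1,1,1,1,1,1,1).

Boundary ∂_2: C_2 → C_1 acts by ∂[p,q,r] = [q,r] − [p,r] + [p,q]. For instance
  ∂[2,5,7] = [5,7] − [2,7] + [2,5],
  ∂[1,5,10] = [5,10] − [1,10] + [1,5].
The 24×12 boundary matrix has rank 12 and Smith normal form diag(1,1,1,1,1,1,1,1,1,1,1,2).

From H_k ≅ ker(∂_k) / im(∂_{k+1}) we obtain:

  H_0: rank C_0 − rank ∂_1 = 12 − 10 = 2, and the invariant factors of ∂_1 are all 1, so H_0 = Z^2.
  H_1: rank ker ∂_1 − rank ∂_2 = (24 − 10) − 12 = 2, and ∂_2 has invariant factor 2 > 1, so H_1 = Z^2 × Z/2.
  H_2: rank ker ∂_2 − rank ∂_3 = (12 − 12) − 0 = 0, and there is no ∂_3, so H_2 = 0.

H_0 = Z^2,  H_1 = Z^2 × Z/2,  H_2 = 0.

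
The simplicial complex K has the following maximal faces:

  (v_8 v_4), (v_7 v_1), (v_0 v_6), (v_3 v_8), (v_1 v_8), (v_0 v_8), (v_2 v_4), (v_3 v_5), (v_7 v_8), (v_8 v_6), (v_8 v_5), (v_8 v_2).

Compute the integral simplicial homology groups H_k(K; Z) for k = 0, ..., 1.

Fix the vertex order v_0 < v_1 < v_2 < v_3 < v_4 < v_5 < v_6 < v_7 < v_8 and write every simplex with vertices in increasing order. Then dim K = 1 and the simplices of K are:

  0-simplices (9): [v_0], [v_1], [v_2], [v_3], [v_4], [v_5], [v_6], [v_7], [v_8]
  1-simplices (12): [v_0,v_6], [v_0,v_8], [v_1,v_7], [v_1,v_8], [v_2,v_4], [v_2,v_8], [v_3,v_5], [v_3,v_8], [v_4,v_8], [v_5,v_8], [v_6,v_8], [v_7,v_8]

so the chain groups are C_0 ≅ Z^9, C_1 ≅ Z^12.

∂_1: C_1 → C_0 sends each edge [p,q] (with p < q) to q − p. For instance
  ∂[v_3,v_5] = [v_5] − [v_3].
As a 9×12 matrix over Z this has rank 8, with invariant factors (1,1,1,1,1,1,1,1).

Reading off H_k = ker ∂_k / im ∂_{k+1}:

  H_0: rank C_0 − rank ∂_1 = 9 − 8 = 1, and the invariant factors of ∂_1 are all 1, so H_0 ≅ Z.
  H_1: rank ker ∂_1 − rank ∂_2 = (12 − 8) − 0 = 4, and there is no ∂_2, so H_1 ≅ Z^4.

H_0 ≅ Z,  H_1 ≅ Z^4.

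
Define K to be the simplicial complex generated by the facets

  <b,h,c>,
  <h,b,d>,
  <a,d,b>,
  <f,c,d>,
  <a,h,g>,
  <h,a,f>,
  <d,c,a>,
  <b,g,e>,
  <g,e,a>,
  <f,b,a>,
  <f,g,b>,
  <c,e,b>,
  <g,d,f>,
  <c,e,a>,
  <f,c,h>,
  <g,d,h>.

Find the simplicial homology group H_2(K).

H_2 = Z.

Take the total order a < b < c < d < e < f < g < h on the vertex set. Then K (dimension 2) consists of the simplices:

  0-simplices (8): a, b, c, d, e, f, g, h
  1-simplices (24): ab, ac, ad, ae, af, ag, ah, bc, bd, be, bf, bg, bh, cd, ce, cf, ch, df, dg, dh, eg, fg, fh, gh
  2-simplices (16): abd, abf, acd, ace, aeg, afh, agh, bce, bch, bdh, beg, bfg, cdf, cfh, dfg, dgh

so the chain groups are C_0 ≅ Z^8, C_1 ≅ Z^24, C_2 ≅ Z^16.

Boundary ∂_1: C_1 → C_0 maps an edge to its endpoints' difference, ∂[p,q] = q − p.
This gives a 8×24 integer matrix of rank 7; reducing to Smith normal form yields diagonal entries (1,1,1,1,1,1,1).

∂_2: C_2 → C_1 maps a triangle to the signed sum of its edges. For instance
  ∂beg = eg − bg + be,
  ∂agh = gh − ah + ag.
This gives a 24×16 integer matrix of rank 15; reducing to Smith normal form yields diagonal entries (1,1,1,1,1,1,1,1,1,1,1,1,1,1,1).

Computing H_k = (kernel of ∂_k) / (image of ∂_{k+1}):

  H_2: rank ker ∂_2 − rank ∂_3 = (16 − 15) − 0 = 1, and there is no ∂_3, so H_2 ≅ Z.

(K is a triangulation of the torus T^2.)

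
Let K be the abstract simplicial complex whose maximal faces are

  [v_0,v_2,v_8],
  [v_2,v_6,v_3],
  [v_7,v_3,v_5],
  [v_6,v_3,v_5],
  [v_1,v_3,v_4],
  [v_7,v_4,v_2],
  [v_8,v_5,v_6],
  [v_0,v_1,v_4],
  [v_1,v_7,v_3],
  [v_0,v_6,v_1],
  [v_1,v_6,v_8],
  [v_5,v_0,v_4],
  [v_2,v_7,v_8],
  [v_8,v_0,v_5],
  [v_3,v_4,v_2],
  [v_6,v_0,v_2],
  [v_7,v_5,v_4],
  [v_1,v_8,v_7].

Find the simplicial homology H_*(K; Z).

Fix the vertex order v_0 < v_1 < v_2 < v_3 < v_4 < v_5 < v_6 < v_7 < v_8 and write every simplex with vertices in increasing order. Then dim K = 2 and the simplices of K are:

  0-simplices (9): [v_0], [v_1], [v_2], [v_3], [v_4], [v_5], [v_6], [v_7], [v_8]
  1-simplices (27): (27 of them)
  2-simplices (18): (18 of them)

so the chain groups are C_0 ≅ Z^9, C_1 ≅ Z^27, C_2 ≅ Z^18.

The boundary map ∂_1: C_1 → C_0 is given by ∂[p,q] = [q] − [p].
This gives a 9×27 integer matrix of rank 8; reducing to Smith normal form yields diagonal entries (1,1,1,1,1,1,1,1).

Boundary ∂_2: C_2 → C_1 sends each 2-simplex [p,q,r] to [q,r] − [p,r] + [p,q]. For instance
  ∂[v_1,v_6,v_8] = [v_6,v_8] − [v_1,v_8] + [v_1,v_6],
  ∂[v_5,v_6,v_8] = [v_6,v_8] − [v_5,v_8] + [v_5,v_6].
This gives a 27×18 integer matrix of rank 18; reducing to Smith normal form yields diagonal entries (1,1,1,1,1,1,1,1,1,1,1,1,1,1,1,1,1,2).

Computing H_k = (kernel of ∂_k) / (image of ∂_{k+1}):

  H_0: rank C_0 − rank ∂_1 = 9 − 8 = 1, and the invariant factors of ∂_1 are all 1, so H_0 = Z.
  H_1: rank ker ∂_1 − rank ∂_2 = (27 − 8) − 18 = 1, and ∂_2 has invariant factor 2 > 1, so H_1 = Z ⊕ Z/2Z.
  H_2: rank ker ∂_2 − rank ∂_3 = (18 − 18) − 0 = 0, and there is no ∂_3, so H_2 = 0.

As a check, the Euler characteristic is 9 − 27 + 18 = 0, which agrees with 1 − 1 + 0 = 0.
(K is a triangulation of the Klein bottle.)

H_0 = Z,  H_1 = Z ⊕ Z/2Z,  H_2 = 0.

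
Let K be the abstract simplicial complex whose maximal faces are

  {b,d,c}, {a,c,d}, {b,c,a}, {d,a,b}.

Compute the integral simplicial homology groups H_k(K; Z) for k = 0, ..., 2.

We work with the vertex ordering a < b < c < d. The simplices of K, each written with vertices in increasing order, are:

  0-simplices (4): a, b, c, d
  1-simplices (6): ab, ac, ad, bc, bd, cd
  2-simplices (4): abc, abd, acd, bcd

so the chain groups are C_0 ≅ Z^4, C_1 ≅ Z^6, C_2 ≅ Z^4.

Boundary ∂_1: C_1 → C_0 is given by ∂[p,q] = [q] − [p].
As a 4×6 matrix over Z this has rank 3, with invariant factors (1,1,1).

Boundary ∂_2: C_2 → C_1 maps a triangle to the signed sum of its edges. For instance
  ∂bcd = cd − bd + bc,
  ∂abc = bc − ac + ab.
The resulting 6×4 matrix has rank 3, and its Smith normal form has invariant factors (1,1,1).

Reading off H_k = ker ∂_k / im ∂_{k+1}:

  H_0: rank C_0 − rank ∂_1 = 4 − 3 = 1, and the invariant factors of ∂_1 are all 1, so H_0 = Z.
  H_1: rank ker ∂_1 − rank ∂_2 = (6 − 3) − 3 = 0, and the invariant factors of ∂_2 are all 1, so H_1 = 0.
  H_2: rank ker ∂_2 − rank ∂_3 = (4 − 3) − 0 = 1, and there is no ∂_3, so H_2 = Z.

As a check, the Euler characteristic is 4 − 6 + 4 = 2, which agrees with 1 − 0 + 1 = 2.

H_0 ≅ Z,  H_1 = 0,  H_2 ≅ Z.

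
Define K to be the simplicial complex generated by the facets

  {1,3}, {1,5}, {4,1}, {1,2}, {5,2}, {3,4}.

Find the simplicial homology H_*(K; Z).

Fix the vertex order 1 < 2 < 3 < 4 < 5 and write every simplex with vertices in increasing order. Then dim K = 1 and the simplices of K are:

  0-simplices (5): [1], [2], [3], [4], [5]
  1-simplices (6): [1,2], [1,3], [1,4], [1,5], [2,5], [3,4]

so the chain groups are C_0 ≅ Z^5, C_1 ≅ Z^6.

The boundary map ∂_1: C_1 → C_0 sends each edge [p,q] (with p < q) to q − p. For instance
  ∂[1,2] = [2] − [1].
The resulting 5×6 matrix has rank 4, and its Smith normal form has invariant factors (1,1,1,1).

Now H_k = ker ∂_k / im ∂_{k+1}, so:

  H_0: rank C_0 − rank ∂_1 = 5 − 4 = 1, and the invariant factors of ∂_1 are all 1, so H_0 = Z.
  H_1: rank ker ∂_1 − rank ∂_2 = (6 − 4) − 0 = 2, and there is no ∂_2, so H_1 = Z^2.

(K is a triangulation of a wedge of 2 circles.)

H_0 = Z,  H_1 = Z^2.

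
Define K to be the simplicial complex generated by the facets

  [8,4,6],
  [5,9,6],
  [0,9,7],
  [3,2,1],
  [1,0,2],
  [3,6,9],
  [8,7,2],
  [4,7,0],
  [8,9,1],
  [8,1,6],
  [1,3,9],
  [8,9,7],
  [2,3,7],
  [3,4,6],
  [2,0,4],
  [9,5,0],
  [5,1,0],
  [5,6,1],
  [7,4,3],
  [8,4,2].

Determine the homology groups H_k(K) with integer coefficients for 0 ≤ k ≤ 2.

H_0 ≅ Z,  H_1 ≅ Z ⊕ Z/2Z,  H_2 = 0.

We work with the vertex ordering 0 < 1 < 2 < 3 < 4 < 5 < 6 < 7 < 8 < 9. The simplices of K, each written with vertices in increasing order, are:

  0-simplices (10): [0], [1], [2], [3], [4], [5], [6], [7], [8], [9]
  1-simplices (30): (30 of them)
  2-simplices (20): (20 of them)

Hence C_0 ≅ Z^10, C_1 ≅ Z^30, C_2 ≅ Z^20.

∂_1: C_1 → C_0 maps an edge to its endpoints' difference, ∂[p,q] = q − p.
This gives a 10×30 integer matrix of rank 9; reducing to Smith normal form yields diagonal entries (1,1,1,1,1,1,1,1,1).

The boundary map ∂_2: C_2 → C_1 maps a triangle to the signed sum of its edges. For instance
  ∂[3,6,9] = [6,9] − [3,9] + [3,6],
  ∂[0,5,9] = [5,9] − [0,9] + [0,5].
This gives a 30×20 integer matrix of rank 20; reducing to Smith normal form yields diagonal entries (1,1,1,1,1,1,1,1,1,1,1,1,1,1,1,1,1,1,1,2).

From H_k ≅ ker(∂_k) / im(∂_{k+1}) we obtain:

  H_0: rank C_0 − rank ∂_1 = 10 − 9 = 1, and the invariant factors of ∂_1 are all 1, so H_0 = Z.
  H_1: rank ker ∂_1 − rank ∂_2 = (30 − 9) − 20 = 1, and ∂_2 has invariant factor 2 > 1, so H_1 = Z ⊕ Z/2Z.
  H_2: rank ker ∂_2 − rank ∂_3 = (20 − 20) − 0 = 0, and there is no ∂_3, so H_2 = 0.

As a check, the Euler characteristic is 10 − 30 + 20 = 0, which agrees with 1 − 1 + 0 = 0.
(K is a triangulation of the Klein bottle.)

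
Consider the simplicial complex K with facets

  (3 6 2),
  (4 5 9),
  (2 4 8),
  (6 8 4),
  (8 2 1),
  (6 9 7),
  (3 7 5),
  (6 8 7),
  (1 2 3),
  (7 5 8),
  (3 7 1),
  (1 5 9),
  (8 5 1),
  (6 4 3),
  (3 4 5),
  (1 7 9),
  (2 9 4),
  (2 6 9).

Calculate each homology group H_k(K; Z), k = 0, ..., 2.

Take the total order 1 < 2 < 3 < 4 < 5 < 6 < 7 < 8 < 9 on the vertex set. Then K (dimension 2) consists of the simplices:

  0-simplices (9): [1], [2], [3], [4], [5], [6], [7], [8], [9]
  1-simplices (27): (27 of them)
  2-simplices (18): [1,2,3], [1,2,8], [1,3,7], [1,5,8], [1,5,9], [1,7,9], [2,3,6], [2,4,8], [2,4,9], [2,6,9], [3,4,5], [3,4,6], [3,5,7], [4,5,9], [4,6,8], [5,7,8], [6,7,8], [6,7,9]

so the chain groups are C_0 ≅ Z^9, C_1 ≅ Z^27, C_2 ≅ Z^18.

Boundary ∂_1: C_1 → C_0 is given by ∂[p,q] = [q] − [p]. For instance
  ∂[2,9] = [9] − [2].
The 9×27 boundary matrix has rank 8 and Smith normal form diag(1,1,1,1,1,1,1,1).

The boundary map ∂_2: C_2 → C_1 acts by ∂[p,q,r] = [q,r] − [p,r] + [p,q]. For instance
  ∂[2,6,9] = [6,9] − [2,9] + [2,6],
  ∂[6,7,8] = [7,8] − [6,8] + [6,7].
The 27×18 boundary matrix has rank 18 and Smith normal form diag(1,1,1,1,1,1,1,1,1,1,1,1,1,1,1,1,1,2).

Reading off H_k = ker ∂_k / im ∂_{k+1}:

  H_0: rank C_0 − rank ∂_1 = 9 − 8 = 1, and the invariant factors of ∂_1 are all 1, so H_0 = Z.
  H_1: rank ker ∂_1 − rank ∂_2 = (27 − 8) − 18 = 1, and ∂_2 has invariant factor 2 > 1, so H_1 = Z ⊕ Z_2.
  H_2: rank ker ∂_2 − rank ∂_3 = (18 − 18) − 0 = 0, and there is no ∂_3, so H_2 = 0.

As a check, the Euler characteristic is 9 − 27 + 18 = 0, which agrees with 1 − 1 + 0 = 0.

H_0 = Z,  H_1 = Z ⊕ Z_2,  H_2 = 0.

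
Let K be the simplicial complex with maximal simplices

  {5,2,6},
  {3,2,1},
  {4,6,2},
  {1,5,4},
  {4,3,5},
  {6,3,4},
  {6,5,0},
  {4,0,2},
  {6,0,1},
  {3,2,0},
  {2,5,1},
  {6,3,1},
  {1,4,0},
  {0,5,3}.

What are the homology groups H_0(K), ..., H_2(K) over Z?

H_0 = Z,  H_1 = Z^2,  H_2 = Z.

Take the total order 0 < 1 < 2 < 3 < 4 < 5 < 6 on the vertex set. Then K (dimension 2) consists of the simplices:

  0-simplices (7): [0], [1], [2], [3], [4], [5], [6]
  1-simplices (21): [0,1], [0,2], [0,3], [0,4], [0,5], [0,6], [1,2], [1,3], [1,4], [1,5], [1,6], [2,3], [2,4], [2,5], [2,6], [3,4], [3,5], [3,6], [4,5], [4,6], [5,6]
  2-simplices (14): [0,1,4], [0,1,6], [0,2,3], [0,2,4], [0,3,5], [0,5,6], [1,2,3], [1,2,5], [1,3,6], [1,4,5], [2,4,6], [2,5,6], [3,4,5], [3,4,6]

Hence C_0 ≅ Z^7, C_1 ≅ Z^21, C_2 ≅ Z^14.

The boundary map ∂_1: C_1 → C_0 is given by ∂[p,q] = [q] − [p]. For instance
  ∂[5,6] = [6] − [5].
As a 7×21 matrix over Z this has rank 6, with invariant factors (1,1,1,1,1,1).

∂_2: C_2 → C_1 acts by ∂[p,q,r] = [q,r] − [p,r] + [p,q]. For instance
  ∂[1,2,5] = [2,5] − [1,5] + [1,2],
  ∂[0,5,6] = [5,6] − [0,6] + [0,5].
The resulting 21×14 matrix has rank 13, and its Smith normal form has invariant factors (1,1,1,1,1,1,1,1,1,1,1,1,1).

Reading off H_k = ker ∂_k / im ∂_{k+1}:

  H_0: rank C_0 − rank ∂_1 = 7 − 6 = 1, and the invariant factors of ∂_1 are all 1, so H_0 ≅ Z.
  H_1: rank ker ∂_1 − rank ∂_2 = (21 − 6) − 13 = 2, and the invariant factors of ∂_2 are all 1, so H_1 ≅ Z^2.
  H_2: rank ker ∂_2 − rank ∂_3 = (14 − 13) − 0 = 1, and there is no ∂_3, so H_2 ≅ Z.

As a check, the Euler characteristic is 7 − 21 + 14 = 0, which agrees with 1 − 2 + 1 = 0.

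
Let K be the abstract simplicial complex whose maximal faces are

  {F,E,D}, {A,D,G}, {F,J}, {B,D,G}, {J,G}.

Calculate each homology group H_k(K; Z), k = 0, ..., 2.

H_0 = Z,  H_1 = Z,  H_2 = 0.

We work with the vertex ordering A < B < D < E < F < G < J. The simplices of K, each written with vertices in increasing order, are:

  0-simplices (7): A, B, D, E, F, G, J
  1-simplices (10): AD, AG, BD, BG, DE, DF, DG, EF, FJ, GJ
  2-simplices (3): ADG, BDG, DEF

Hence C_0 ≅ Z^7, C_1 ≅ Z^10, C_2 ≅ Z^3.

Boundary ∂_1: C_1 → C_0 maps an edge to its endpoints' difference, ∂[p,q] = q − p. For instance
  ∂GJ = J − G.
The resulting 7×10 matrix has rank 6, and its Smith normal form has invariant factors (1,1,1,1,1,1).

The boundary map ∂_2: C_2 → C_1 sends each 2-simplex [p,q,r] to [q,r] − [p,r] + [p,q]. For instance
  ∂BDG = DG − BG + BD,
  ∂DEF = EF − DF + DE.
The resulting 10×3 matrix has rank 3, and its Smith normal form has invariant factors (1,1,1).

Reading off H_k = ker ∂_k / im ∂_{k+1}:

  H_0: rank C_0 − rank ∂_1 = 7 − 6 = 1, and the invariant factors of ∂_1 are all 1, so H_0 ≅ Z.
  H_1: rank ker ∂_1 − rank ∂_2 = (10 − 6) − 3 = 1, and the invariant factors of ∂_2 are all 1, so H_1 ≅ Z.
  H_2: rank ker ∂_2 − rank ∂_3 = (3 − 3) − 0 = 0, and there is no ∂_3, so H_2 ≅ 0.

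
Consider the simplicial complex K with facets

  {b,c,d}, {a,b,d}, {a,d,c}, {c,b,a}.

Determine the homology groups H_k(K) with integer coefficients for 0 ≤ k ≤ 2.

Take the total order a < b < c < d on the vertex set. Then K (dimension 2) consists of the simplices:

  0-simplices (4): a, b, c, d
  1-simplices (6): ab, ac, ad, bc, bd, cd
  2-simplices (4): abc, abd, acd, bcd

so the chain groups are C_0 ≅ Z^4, C_1 ≅ Z^6, C_2 ≅ Z^4.

Boundary ∂_1: C_1 → C_0 is given by ∂[p,q] = [q] − [p].
The resulting 4×6 matrix has rank 3, and its Smith normal form has invariant factors (1,1,1).

Boundary ∂_2: C_2 → C_1 maps a triangle to the signed sum of its edges. For instance
  ∂abc = bc − ac + ab,
  ∂bcd = cd − bd + bc.
The resulting 6×4 matrix has rank 3, and its Smith normal form has invariant factors (1,1,1).

Now H_k = ker ∂_k / im ∂_{k+1}, so:

  H_0: rank C_0 − rank ∂_1 = 4 − 3 = 1, and the invariant factors of ∂_1 are all 1, so H_0 = Z.
  H_1: rank ker ∂_1 − rank ∂_2 = (6 − 3) − 3 = 0, and the invariant factors of ∂_2 are all 1, so H_1 = 0.
  H_2: rank ker ∂_2 − rank ∂_3 = (4 − 3) − 0 = 1, and there is no ∂_3, so H_2 = Z.

As a check, the Euler characteristic is 4 − 6 + 4 = 2, which agrees with 1 − 0 + 1 = 2.

H_0 ≅ Z,  H_1 = 0,  H_2 ≅ Z.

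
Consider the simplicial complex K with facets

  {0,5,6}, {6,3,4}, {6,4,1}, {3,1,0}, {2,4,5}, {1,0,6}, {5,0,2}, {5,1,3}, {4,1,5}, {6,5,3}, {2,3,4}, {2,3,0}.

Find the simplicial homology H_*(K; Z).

Order the vertices as 0 < 1 < 2 < 3 < 4 < 5 < 6. Listing each simplex with vertices in this order, K has dimension 2 with simplices:

  0-simplices (7): [0], [1], [2], [3], [4], [5], [6]
  1-simplices (18): [0,1], [0,2], [0,3], [0,5], [0,6], [1,3], [1,4], [1,5], [1,6], [2,3], [2,4], [2,5], [3,4], [3,5], [3,6], [4,5], [4,6], [5,6]
  2-simplices (12): [0,1,3], [0,1,6], [0,2,3], [0,2,5], [0,5,6], [1,3,5], [1,4,5], [1,4,6], [2,3,4], [2,4,5], [3,4,6], [3,5,6]

giving chain groups C_0 ≅ Z^7, C_1 ≅ Z^18, C_2 ≅ Z^12.

Boundary ∂_1: C_1 → C_0 sends each edge [p,q] (with p < q) to q − p.
As a 7×18 matrix over Z this has rank 6, with invariant factors (1,1,1,1,1,1).

Boundary ∂_2: C_2 → C_1 maps a triangle to the signed sum of its edges. For instance
  ∂[3,5,6] = [5,6] − [3,6] + [3,5],
  ∂[0,1,6] = [1,6] − [0,6] + [0,1].
This gives a 18×12 integer matrix of rank 12; reducing to Smith normal form yields diagonal entries (1,1,1,1,1,1,1,1,1,1,1,2).

Now H_k = ker ∂_k / im ∂_{k+1}, so:

  H_0: rank C_0 − rank ∂_1 = 7 − 6 = 1, and the invariant factors of ∂_1 are all 1, so H_0 ≅ Z.
  H_1: rank ker ∂_1 − rank ∂_2 = (18 − 6) − 12 = 0, and ∂_2 has invariant factor 2 > 1, so H_1 ≅ Z/2.
  H_2: rank ker ∂_2 − rank ∂_3 = (12 − 12) − 0 = 0, and there is no ∂_3, so H_2 ≅ 0.

As a check, the Euler characteristic is 7 − 18 + 12 = 1, which agrees with 1 − 0 + 0 = 1.

H_0 = Z,  H_1 = Z/2,  H_2 = 0.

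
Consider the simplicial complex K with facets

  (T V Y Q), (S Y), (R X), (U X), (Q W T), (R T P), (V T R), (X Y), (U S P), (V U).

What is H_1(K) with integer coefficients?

K has 10 vertices, 20 edges, 8 triangles, 1 3-simplex.
rank ∂_1 = 9, rank ∂_2 = 7 ⇒ b_1 = 20 − 9 − 7 = 4; all invariant factors of ∂_2 are 1 so no torsion. So H_1 ≅ Z^4.

H_1 = Z^4.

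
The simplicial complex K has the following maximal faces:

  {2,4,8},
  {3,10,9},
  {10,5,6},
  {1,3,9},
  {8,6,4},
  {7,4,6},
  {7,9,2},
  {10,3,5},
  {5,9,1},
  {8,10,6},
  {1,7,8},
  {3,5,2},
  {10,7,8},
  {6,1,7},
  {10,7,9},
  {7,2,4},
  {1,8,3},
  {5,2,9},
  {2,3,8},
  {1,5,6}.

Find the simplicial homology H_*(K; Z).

Take the total order 1 < 2 < 3 < 4 < 5 < 6 < 7 < 8 < 9 < 10 on the vertex set. Then K (dimension 2) consists of the simplices:

  0-simplices (10): [1], [2], [3], [4], [5], [6], [7], [8], [9], [10]
  1-simplices (30): (30 of them)
  2-simplices (20): (20 of them)

Hence C_0 ≅ Z^10, C_1 ≅ Z^30, C_2 ≅ Z^20.

Boundary ∂_1: C_1 → C_0 is given by ∂[p,q] = [q] − [p].
The resulting 10×30 matrix has rank 9, and its Smith normal form has invariant factors (1,1,1,1,1,1,1,1,1).

The boundary map ∂_2: C_2 → C_1 maps a triangle to the signed sum of its edges. For instance
  ∂[4,6,8] = [6,8] − [4,8] + [4,6],
  ∂[2,5,9] = [5,9] − [2,9] + [2,5].
This gives a 30×20 integer matrix of rank 20; reducing to Smith normal form yields diagonal entries (1,1,1,1,1,1,1,1,1,1,1,1,1,1,1,1,1,1,1,2).

Computing H_k = (kernel of ∂_k) / (image of ∂_{k+1}):

  H_0: rank C_0 − rank ∂_1 = 10 − 9 = 1, and the invariant factors of ∂_1 are all 1, so H_0 = Z.
  H_1: rank ker ∂_1 − rank ∂_2 = (30 − 9) − 20 = 1, and ∂_2 has invariant factor 2 > 1, so H_1 = Z ⊕ Z_2.
  H_2: rank ker ∂_2 − rank ∂_3 = (20 − 20) − 0 = 0, and there is no ∂_3, so H_2 = 0.

H_0 = Z,  H_1 = Z ⊕ Z_2,  H_2 = 0.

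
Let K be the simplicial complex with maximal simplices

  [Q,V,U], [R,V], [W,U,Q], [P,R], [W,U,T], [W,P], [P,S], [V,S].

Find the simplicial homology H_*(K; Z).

Order the vertices as P < Q < R < S < T < U < V < W. Listing each simplex with vertices in this order, K has dimension 2 with simplices:

  0-simplices (8): P, Q, R, S, T, U, V, W
  1-simplices (12): PR, PS, PW, QU, QV, QW, RV, SV, TU, TW, UV, UW
  2-simplices (3): QUV, QUW, TUW

Hence C_0 ≅ Z^8, C_1 ≅ Z^12, C_2 ≅ Z^3.

∂_1: C_1 → C_0 is given by ∂[p,q] = [q] − [p]. For instance
  ∂QV = V − Q.
The 8×12 boundary matrix has rank 7 and Smith normal form diag(1,1,1,1,1,1,1).

∂_2: C_2 → C_1 acts by ∂[p,q,r] = [q,r] − [p,r] + [p,q]. For instance
  ∂QUV = UV − QV + QU,
  ∂TUW = UW − TW + TU.
This gives a 12×3 integer matrix of rank 3; reducing to Smith normal form yields diagonal entries (1,1,1).

Computing H_k = (kernel of ∂_k) / (image of ∂_{k+1}):

  H_0: rank C_0 − rank ∂_1 = 8 − 7 = 1, and the invariant factors of ∂_1 are all 1, so H_0 = Z.
  H_1: rank ker ∂_1 − rank ∂_2 = (12 − 7) − 3 = 2, and the invariant factors of ∂_2 are all 1, so H_1 = Z^2.
  H_2: rank ker ∂_2 − rank ∂_3 = (3 − 3) − 0 = 0, and there is no ∂_3, so H_2 = 0.

H_0 = Z,  H_1 = Z^2,  H_2 = 0.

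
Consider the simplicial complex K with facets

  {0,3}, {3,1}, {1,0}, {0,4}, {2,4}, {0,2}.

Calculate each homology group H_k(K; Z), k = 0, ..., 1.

H_0 = Z,  H_1 = Z^2.

Fix the vertex order 0 < 1 < 2 < 3 < 4 and write every simplex with vertices in increasing order. Then dim K = 1 and the simplices of K are:

  0-simplices (5): [0], [1], [2], [3], [4]
  1-simplices (6): [0,1], [0,2], [0,3], [0,4], [1,3], [2,4]

Hence C_0 ≅ Z^5, C_1 ≅ Z^6.

Boundary ∂_1: C_1 → C_0 sends each edge [p,q] (with p < q) to q − p. For instance
  ∂[0,2] = [2] − [0].
The 5×6 boundary matrix has rank 4 and Smith normal form diag(1,1,1,1).

Reading off H_k = ker ∂_k / im ∂_{k+1}:

  H_0: rank C_0 − rank ∂_1 = 5 − 4 = 1, and the invariant factors of ∂_1 are all 1, so H_0 = Z.
  H_1: rank ker ∂_1 − rank ∂_2 = (6 − 4) − 0 = 2, and there is no ∂_2, so H_1 = Z^2.

(K is a triangulation of a wedge of 2 circles.)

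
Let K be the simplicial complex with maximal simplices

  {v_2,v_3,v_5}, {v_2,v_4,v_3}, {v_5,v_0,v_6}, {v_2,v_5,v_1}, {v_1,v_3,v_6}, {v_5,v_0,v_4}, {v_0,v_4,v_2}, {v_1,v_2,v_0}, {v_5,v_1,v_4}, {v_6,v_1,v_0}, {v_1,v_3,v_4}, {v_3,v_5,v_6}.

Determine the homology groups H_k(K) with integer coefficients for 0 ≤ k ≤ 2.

H_0 = Z,  H_1 = Z_2,  H_2 = 0.

Order the vertices as v_0 < v_1 < v_2 < v_3 < v_4 < v_5 < v_6. Listing each simplex with vertices in this order, K has dimension 2 with simplices:

  0-simplices (7): [v_0], [v_1], [v_2], [v_3], [v_4], [v_5], [v_6]
  1-simplices (18): (18 of them)
  2-simplices (12): (12 of them)

Hence C_0 ≅ Z^7, C_1 ≅ Z^18, C_2 ≅ Z^12.

∂_1: C_1 → C_0 maps an edge to its endpoints' difference, ∂[p,q] = q − p.
The resulting 7×18 matrix has rank 6, and its Smith normal form has invariant factors (1,1,1,1,1,1).

∂_2: C_2 → C_1 sends each 2-simplex [p,q,r] to [q,r] − [p,r] + [p,q]. For instance
  ∂[v_3,v_5,v_6] = [v_5,v_6] − [v_3,v_6] + [v_3,v_5],
  ∂[v_1,v_2,v_5] = [v_2,v_5] − [v_1,v_5] + [v_1,v_2].
The resulting 18×12 matrix has rank 12, and its Smith normal form has invariant factors (1,1,1,1,1,1,1,1,1,1,1,2).

From H_k ≅ ker(∂_k) / im(∂_{k+1}) we obtain:

  H_0: rank C_0 − rank ∂_1 = 7 − 6 = 1, and the invariant factors of ∂_1 are all 1, so H_0 ≅ Z.
  H_1: rank ker ∂_1 − rank ∂_2 = (18 − 6) − 12 = 0, and ∂_2 has invariant factor 2 > 1, so H_1 ≅ Z_2.
  H_2: rank ker ∂_2 − rank ∂_3 = (12 − 12) − 0 = 0, and there is no ∂_3, so H_2 ≅ 0.

As a check, the Euler characteristic is 7 − 18 + 12 = 1, which agrees with 1 − 0 + 0 = 1.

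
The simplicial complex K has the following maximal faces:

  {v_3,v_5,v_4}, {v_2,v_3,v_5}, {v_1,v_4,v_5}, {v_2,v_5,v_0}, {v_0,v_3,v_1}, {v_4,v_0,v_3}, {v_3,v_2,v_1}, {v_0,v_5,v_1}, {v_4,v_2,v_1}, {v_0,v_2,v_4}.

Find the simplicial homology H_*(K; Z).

H_0 ≅ Z,  H_1 ≅ Z/2,  H_2 = 0.

K has 6 vertices, 15 edges, 10 triangles.
rank ∂_0 = 0, rank ∂_1 = 5 ⇒ b_0 = 6 − 0 − 5 = 1; all invariant factors of ∂_1 are 1 so no torsion. So H_0 ≅ Z.
rank ∂_1 = 5, rank ∂_2 = 10 ⇒ b_1 = 15 − 5 − 10 = 0; ∂_2 has invariant factor(s) [2] giving torsion. So H_1 ≅ Z/2.
rank ∂_2 = 10, rank ∂_3 = 0 ⇒ b_2 = 10 − 10 − 0 = 0. So H_2 ≅ 0.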